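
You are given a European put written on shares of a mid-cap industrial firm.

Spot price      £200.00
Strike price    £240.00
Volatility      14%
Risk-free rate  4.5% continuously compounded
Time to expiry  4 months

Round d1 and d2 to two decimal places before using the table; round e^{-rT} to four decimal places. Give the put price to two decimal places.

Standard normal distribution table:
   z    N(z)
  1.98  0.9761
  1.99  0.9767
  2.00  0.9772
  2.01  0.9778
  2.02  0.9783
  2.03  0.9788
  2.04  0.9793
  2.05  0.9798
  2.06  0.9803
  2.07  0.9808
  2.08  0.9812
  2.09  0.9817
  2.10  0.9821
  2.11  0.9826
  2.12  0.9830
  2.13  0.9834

£36.55

σ√T = 0.14 × 0.5774 = 0.0808
d₁ = [ln(200/240) + (0.045 + 0.14²/2)·0.3333] / 0.0808 = [-0.1823 + 0.0183] / 0.0808 = -2.0297 which rounds to -2.03
d₂ = d₁ − σ√T = -2.0297 − 0.0808 = -2.1105 which rounds to -2.11
e^(−rT) = e^(−0.045·0.3333) = 0.9851
N(−d₂) = N(2.11) = 0.9826;  N(−d₁) = N(2.03) = 0.9788
P = 240·0.9851·0.9826 − 200·0.9788 = 232.3102 − 195.7600 = 36.5502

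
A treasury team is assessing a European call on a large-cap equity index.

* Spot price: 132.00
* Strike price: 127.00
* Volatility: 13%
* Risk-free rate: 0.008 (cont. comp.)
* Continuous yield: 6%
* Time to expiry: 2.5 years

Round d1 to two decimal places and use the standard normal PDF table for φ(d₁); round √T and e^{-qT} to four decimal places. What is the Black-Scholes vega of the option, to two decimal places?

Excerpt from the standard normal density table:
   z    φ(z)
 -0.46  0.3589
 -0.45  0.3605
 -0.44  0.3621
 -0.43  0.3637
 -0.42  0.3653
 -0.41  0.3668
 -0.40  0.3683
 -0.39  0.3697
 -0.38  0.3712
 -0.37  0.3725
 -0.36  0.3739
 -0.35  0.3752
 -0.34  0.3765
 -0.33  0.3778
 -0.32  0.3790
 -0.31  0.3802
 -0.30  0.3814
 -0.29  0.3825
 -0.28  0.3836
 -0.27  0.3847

67.63

σ√T = 0.13·√2.5 = 0.2055
d₁ = [ln(132/127) + (0.008 − 0.06 + 0.13²/2)·2.5] / 0.2055 = [0.0386 − 0.1089] / 0.2055 = -0.3418 ≈ -0.34
√T = √2.5 = 1.5811
φ(d₁) = φ(-0.34) = 0.3765
e^(−qT) = e^(−0.06·2.5) = 0.8607
vega = S·e^(−qT)·φ(d₁)·√T = 132·0.8607·0.3765·1.5811 = 67.6317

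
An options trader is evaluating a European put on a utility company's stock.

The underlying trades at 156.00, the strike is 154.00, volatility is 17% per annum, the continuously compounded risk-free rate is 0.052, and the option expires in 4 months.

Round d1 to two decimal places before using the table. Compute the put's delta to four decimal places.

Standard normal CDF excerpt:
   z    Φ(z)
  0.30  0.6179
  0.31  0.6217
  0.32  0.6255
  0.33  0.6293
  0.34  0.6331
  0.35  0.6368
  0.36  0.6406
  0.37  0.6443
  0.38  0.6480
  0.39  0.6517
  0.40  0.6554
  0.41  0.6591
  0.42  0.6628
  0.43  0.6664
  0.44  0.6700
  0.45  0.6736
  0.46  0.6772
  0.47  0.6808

T = 0.3333;  σ√T = 0.0981
d₁ = [ln(156/154) + (0.052 + ½·0.17²)·0.3333] / (σ√T) = (0.0129 + 0.0221) / 0.0981 = 0.3571 which rounds to 0.36
N(d₁) = N(0.36) = 0.6406
Δ_put = N(d₁) − 1 = 0.6406 − 1 = -0.3594

-0.3594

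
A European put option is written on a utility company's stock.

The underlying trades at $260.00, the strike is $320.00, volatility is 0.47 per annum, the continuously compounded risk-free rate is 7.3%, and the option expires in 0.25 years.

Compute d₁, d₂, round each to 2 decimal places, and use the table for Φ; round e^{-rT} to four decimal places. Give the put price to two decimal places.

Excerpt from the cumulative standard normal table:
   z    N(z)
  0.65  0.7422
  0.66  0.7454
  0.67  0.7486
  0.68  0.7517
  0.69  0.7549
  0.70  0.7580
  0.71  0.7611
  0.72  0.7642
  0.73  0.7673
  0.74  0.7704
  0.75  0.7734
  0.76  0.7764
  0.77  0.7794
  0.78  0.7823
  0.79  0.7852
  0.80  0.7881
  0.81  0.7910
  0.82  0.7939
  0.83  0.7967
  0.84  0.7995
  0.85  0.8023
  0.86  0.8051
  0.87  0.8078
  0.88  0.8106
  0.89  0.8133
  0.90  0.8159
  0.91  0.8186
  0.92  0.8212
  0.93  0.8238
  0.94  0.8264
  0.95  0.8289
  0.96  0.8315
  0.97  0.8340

$61.75

T = 0.25;  σ√T = 0.2350
d₁ = [ln(260/320) + (0.073 + 0.47²/2)·0.25] / 0.2350 = [-0.2076 + 0.0459] / 0.2350 = -0.6884 → -0.69
d₂ = d₁ − σ√T = -0.6884 − 0.2350 = -0.9234 → -0.92
exp(−rT) = exp(−0.073·0.25) = 0.9819
N(−d₂) = N(0.92) = 0.8212;  N(−d₁) = N(0.69) = 0.7549
P = 320·0.9819·0.8212 − 260·0.7549 = 258.0276 − 196.2740 = 61.7536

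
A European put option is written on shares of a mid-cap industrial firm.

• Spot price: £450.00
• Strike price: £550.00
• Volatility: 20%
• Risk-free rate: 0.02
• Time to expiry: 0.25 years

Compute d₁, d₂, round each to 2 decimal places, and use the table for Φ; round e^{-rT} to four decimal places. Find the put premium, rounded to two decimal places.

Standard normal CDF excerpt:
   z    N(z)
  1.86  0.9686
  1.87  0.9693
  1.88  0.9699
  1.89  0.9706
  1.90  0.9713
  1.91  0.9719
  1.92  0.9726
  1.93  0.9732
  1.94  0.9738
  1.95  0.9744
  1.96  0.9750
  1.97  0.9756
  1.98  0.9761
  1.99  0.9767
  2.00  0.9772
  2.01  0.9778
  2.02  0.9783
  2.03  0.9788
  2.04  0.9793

£97.75

T = 0.25;  σ√T = 0.1000
d₁ = [ln(450/550) + (0.02 + 0.2²/2)·0.25] / 0.1000 = [-0.2007 + 0.0100] / 0.1000 = -1.9067 ⇒ -1.91
d₂ = d₁ − σ√T = -1.9067 − 0.1000 = -2.0067 ⇒ -2.01
exp(−rT) = exp(−0.02·0.25) = 0.9950
P = 550·0.9950·N(2.01) − 450·N(1.91) = 550·0.9950·0.9778 − 450·0.9719 = 535.1010 − 437.3550 = 97.7460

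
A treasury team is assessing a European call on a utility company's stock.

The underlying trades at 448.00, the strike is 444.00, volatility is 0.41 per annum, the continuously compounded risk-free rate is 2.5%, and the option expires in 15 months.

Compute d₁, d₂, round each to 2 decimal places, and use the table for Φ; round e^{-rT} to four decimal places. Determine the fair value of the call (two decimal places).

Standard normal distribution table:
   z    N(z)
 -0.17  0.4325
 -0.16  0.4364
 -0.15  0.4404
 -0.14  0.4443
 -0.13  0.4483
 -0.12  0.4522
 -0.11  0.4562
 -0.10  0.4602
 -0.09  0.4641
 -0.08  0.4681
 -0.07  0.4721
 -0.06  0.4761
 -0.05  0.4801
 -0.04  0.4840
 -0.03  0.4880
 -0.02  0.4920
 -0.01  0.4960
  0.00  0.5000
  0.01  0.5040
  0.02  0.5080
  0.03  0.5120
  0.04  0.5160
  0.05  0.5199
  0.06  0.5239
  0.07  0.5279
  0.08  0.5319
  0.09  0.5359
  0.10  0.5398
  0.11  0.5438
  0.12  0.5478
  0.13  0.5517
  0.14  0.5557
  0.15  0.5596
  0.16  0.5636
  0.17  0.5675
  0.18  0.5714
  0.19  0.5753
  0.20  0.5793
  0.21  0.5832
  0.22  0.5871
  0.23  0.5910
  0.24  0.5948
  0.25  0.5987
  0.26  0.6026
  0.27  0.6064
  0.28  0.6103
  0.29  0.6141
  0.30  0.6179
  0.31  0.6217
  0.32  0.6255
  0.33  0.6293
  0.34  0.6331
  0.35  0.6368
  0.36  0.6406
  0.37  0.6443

σ√T = 0.41 × 1.1180 = 0.4584
d₁ = [ln(448/444) + (0.025 + 0.41²/2)·1.25] / 0.4584 = [0.0090 + 0.1363] / 0.4584 = 0.3169 ≈ 0.32
d₂ = d₁ − σ√T = 0.3169 − 0.4584 = -0.1415 ≈ -0.14
e^(−rT) = e^(−0.025·1.25) = 0.9692
C = 448·N(0.32) − 444·0.9692·N(-0.14) = 448·0.6255 − 444·0.9692·0.4443 = 280.2240 − 191.1933 = 89.0307

89.03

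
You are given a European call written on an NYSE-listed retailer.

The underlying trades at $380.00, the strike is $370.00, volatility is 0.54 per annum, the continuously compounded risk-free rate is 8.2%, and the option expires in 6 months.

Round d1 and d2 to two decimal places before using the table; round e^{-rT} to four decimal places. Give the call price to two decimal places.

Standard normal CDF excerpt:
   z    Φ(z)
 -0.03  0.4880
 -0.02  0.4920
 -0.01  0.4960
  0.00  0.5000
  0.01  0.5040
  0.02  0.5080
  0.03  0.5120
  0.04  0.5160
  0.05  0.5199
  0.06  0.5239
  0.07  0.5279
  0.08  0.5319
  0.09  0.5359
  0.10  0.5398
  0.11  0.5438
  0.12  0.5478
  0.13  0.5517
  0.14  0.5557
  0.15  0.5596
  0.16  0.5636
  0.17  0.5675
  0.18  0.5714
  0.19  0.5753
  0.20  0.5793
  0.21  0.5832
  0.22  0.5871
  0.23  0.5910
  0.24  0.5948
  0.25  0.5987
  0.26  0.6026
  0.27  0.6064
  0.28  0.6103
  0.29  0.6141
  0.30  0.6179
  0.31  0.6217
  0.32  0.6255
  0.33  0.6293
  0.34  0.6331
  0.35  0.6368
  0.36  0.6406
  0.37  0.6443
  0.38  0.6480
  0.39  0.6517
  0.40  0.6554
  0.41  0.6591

σ√T = 0.54·√0.5 = 0.3818
d₁ = [ln(380/370) + (0.082 + ½·0.54²)·0.5] / (σ√T) = (0.0267 + 0.1139) / 0.3818 = 0.3681 ≈ 0.37
d₂ = 0.3681 − 0.3818 = -0.0137 ≈ -0.01
exp(−rT) = exp(−0.082·0.5) = 0.9598
N(d₁) = N(0.37) = 0.6443;  N(d₂) = N(-0.01) = 0.4960
C = 380·0.6443 − 370·0.9598·0.4960 = 244.8340 − 176.1425 = 68.6915

$68.69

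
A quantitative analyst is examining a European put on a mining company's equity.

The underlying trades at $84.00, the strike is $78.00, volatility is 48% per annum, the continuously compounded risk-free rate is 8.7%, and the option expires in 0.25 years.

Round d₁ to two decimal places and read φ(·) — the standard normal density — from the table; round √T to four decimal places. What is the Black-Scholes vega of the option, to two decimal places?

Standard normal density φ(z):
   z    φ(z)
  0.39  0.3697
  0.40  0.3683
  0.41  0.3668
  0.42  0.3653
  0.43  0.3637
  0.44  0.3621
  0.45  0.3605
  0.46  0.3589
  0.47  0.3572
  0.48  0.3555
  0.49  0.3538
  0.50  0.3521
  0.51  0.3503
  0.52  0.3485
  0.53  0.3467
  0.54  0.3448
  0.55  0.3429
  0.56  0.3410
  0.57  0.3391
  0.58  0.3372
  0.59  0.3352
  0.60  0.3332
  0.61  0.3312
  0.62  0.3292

14.64

σ√T = 0.48·√0.25 = 0.2400
d₁ = [ln(84/78) + (0.087 + 0.48²/2)·0.25] / 0.2400 = [0.0741 + 0.0505] / 0.2400 = 0.5194 → 0.52
√T = √0.25 = 0.5000
φ(d₁) = φ(0.52) = 0.3485
vega = S·φ(d₁)·√T = 84·0.3485·0.5000 = 14.6370
(Vega is the same for a European call and put with the same parameters.)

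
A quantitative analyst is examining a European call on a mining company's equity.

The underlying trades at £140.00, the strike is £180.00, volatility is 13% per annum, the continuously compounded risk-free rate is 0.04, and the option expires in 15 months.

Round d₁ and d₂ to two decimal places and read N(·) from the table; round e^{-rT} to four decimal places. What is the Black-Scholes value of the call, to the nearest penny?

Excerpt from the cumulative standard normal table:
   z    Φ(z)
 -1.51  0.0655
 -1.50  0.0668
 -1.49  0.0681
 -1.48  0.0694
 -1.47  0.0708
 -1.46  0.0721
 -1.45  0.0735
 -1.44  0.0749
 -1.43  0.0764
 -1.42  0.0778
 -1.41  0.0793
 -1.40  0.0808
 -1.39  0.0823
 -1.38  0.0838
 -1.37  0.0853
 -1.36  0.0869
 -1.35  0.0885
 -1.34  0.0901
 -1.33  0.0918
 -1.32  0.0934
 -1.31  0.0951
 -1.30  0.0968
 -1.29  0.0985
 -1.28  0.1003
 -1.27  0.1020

£0.97

σ√T = 0.13 × 1.1180 = 0.1453
d₁ = [ln(140/180) + (0.04 + ½·0.13²)·1.25] / (σ√T) = (-0.2513 + 0.0606) / 0.1453 = -1.3124 → -1.31
d₂ = -1.3124 − 0.1453 = -1.4578 → -1.46
e^(−rT) = e^(−0.04·1.25) = 0.9512
C = 140·N(-1.31) − 180·0.9512·N(-1.46) = 140·0.0951 − 180·0.9512·0.0721 = 13.3140 − 12.3447 = 0.9693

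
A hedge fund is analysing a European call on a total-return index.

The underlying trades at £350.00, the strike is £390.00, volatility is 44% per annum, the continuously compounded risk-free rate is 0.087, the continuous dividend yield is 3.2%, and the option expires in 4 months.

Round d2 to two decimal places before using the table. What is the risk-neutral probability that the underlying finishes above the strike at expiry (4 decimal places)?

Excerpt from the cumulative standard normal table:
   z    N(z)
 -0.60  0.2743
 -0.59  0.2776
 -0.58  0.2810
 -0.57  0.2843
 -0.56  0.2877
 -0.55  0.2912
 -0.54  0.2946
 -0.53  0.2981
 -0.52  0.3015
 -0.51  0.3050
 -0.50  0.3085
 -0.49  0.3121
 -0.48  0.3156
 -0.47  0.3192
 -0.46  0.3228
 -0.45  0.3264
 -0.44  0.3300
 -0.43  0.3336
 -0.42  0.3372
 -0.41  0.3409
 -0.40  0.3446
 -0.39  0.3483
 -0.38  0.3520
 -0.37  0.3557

T = 0.3333;  σ√T = 0.2540
ln(S/K) + (r − q + σ²/2)T = ln(350/390) + (0.087 − 0.032 + 0.44²/2)·0.3333 = -0.1082 + 0.0506 = -0.0576
d₁ = -0.0576 / 0.2540 = -0.2268 ⇒ -0.23
d₂ = d₁ − σ√T = -0.2268 − 0.2540 = -0.4808 ⇒ -0.48
Risk-neutral Pr[S_T > K] = N(d₂) = N(-0.48) = 0.3156

0.3156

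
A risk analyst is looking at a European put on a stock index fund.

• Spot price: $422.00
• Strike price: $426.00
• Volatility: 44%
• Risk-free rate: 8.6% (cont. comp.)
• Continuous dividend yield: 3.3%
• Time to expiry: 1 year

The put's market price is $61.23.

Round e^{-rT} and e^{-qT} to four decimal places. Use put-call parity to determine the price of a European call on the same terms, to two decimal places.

$78.62

e^(−qT) = e^(−0.033·1) = 0.9675;  e^(−rT) = e^(−0.086·1) = 0.9176
Put-call parity: C − P = S·e^(−qT) − K·e^(−rT) = 422·0.9675 − 426·0.9176 = 408.2850 − 390.8976 = 17.3874
C = P + (C − P) = 61.23 + (17.3874) = 78.6174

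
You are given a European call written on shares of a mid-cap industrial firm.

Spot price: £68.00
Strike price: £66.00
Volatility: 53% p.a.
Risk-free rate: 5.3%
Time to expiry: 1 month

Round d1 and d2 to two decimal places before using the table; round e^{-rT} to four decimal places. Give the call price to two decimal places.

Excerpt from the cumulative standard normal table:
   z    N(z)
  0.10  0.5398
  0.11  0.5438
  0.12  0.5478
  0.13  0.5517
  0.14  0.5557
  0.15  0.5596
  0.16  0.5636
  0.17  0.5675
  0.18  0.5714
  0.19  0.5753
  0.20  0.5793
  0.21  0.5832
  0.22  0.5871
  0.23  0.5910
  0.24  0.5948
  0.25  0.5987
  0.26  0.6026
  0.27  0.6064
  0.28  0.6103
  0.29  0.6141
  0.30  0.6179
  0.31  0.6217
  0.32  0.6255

£5.25

σ√T = 0.53 × 0.2887 = 0.1530
d₁ = [ln(68/66) + (0.053 + ½·0.53²)·0.08333] / (σ√T) = (0.0299 + 0.0161) / 0.1530 = 0.3005 ⇒ 0.30
d₂ = 0.3005 − 0.1530 = 0.1475 ⇒ 0.15
e^(−rT) = e^(−0.053·0.08333) = 0.9956
N(d₁) = N(0.30) = 0.6179;  N(d₂) = N(0.15) = 0.5596
C = 68·0.6179 − 66·0.9956·0.5596 = 42.0172 − 36.7711 = 5.2461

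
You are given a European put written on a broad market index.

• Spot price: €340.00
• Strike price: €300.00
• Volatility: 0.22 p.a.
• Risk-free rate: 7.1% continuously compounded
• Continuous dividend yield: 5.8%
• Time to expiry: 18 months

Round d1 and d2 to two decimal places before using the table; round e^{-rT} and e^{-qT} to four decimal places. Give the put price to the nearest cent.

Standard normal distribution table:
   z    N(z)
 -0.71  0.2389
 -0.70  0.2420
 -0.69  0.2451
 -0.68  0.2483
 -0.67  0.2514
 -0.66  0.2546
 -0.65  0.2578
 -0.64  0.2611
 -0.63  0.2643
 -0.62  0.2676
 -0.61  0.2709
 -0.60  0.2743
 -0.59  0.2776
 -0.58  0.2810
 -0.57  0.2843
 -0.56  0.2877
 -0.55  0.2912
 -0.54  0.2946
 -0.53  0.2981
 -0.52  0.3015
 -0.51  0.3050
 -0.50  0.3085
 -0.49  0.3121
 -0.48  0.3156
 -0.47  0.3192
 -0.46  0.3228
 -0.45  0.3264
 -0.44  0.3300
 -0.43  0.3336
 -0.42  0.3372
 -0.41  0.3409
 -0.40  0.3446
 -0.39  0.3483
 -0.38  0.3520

T = 1.5;  σ√T = 0.2694
d₁ = [ln(340/300) + (0.071 − 0.058 + 0.22²/2)·1.5] / 0.2694 = [0.1252 + 0.0558] / 0.2694 = 0.6716 which rounds to 0.67
d₂ = d₁ − σ√T = 0.6716 − 0.2694 = 0.4022 which rounds to 0.40
e^(−qT) = e^(−0.058·1.5) = 0.9167;  e^(−rT) = e^(−0.071·1.5) = 0.8990
N(−d₂) = N(-0.40) = 0.3446;  N(−d₁) = N(-0.67) = 0.2514
P = 300·0.8990·0.3446 − 340·0.9167·0.2514 = 92.9386 − 78.3558 = 14.5828

€14.58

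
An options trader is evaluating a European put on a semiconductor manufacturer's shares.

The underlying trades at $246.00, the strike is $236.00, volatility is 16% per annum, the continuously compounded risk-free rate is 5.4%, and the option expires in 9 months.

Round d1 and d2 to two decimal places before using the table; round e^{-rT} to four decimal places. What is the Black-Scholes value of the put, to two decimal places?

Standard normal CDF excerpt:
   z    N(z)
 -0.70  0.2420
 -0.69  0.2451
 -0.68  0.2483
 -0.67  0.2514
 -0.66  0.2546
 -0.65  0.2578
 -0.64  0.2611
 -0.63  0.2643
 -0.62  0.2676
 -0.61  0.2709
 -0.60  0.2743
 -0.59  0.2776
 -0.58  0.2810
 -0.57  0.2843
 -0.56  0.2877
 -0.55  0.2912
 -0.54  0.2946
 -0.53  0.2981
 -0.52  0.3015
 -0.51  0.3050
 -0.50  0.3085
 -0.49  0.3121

$5.70

T = 0.75;  σ√T = 0.1386
d₁ = [ln(246/236) + (0.054 + ½·0.16²)·0.75] / (σ√T) = (0.0415 + 0.0501) / 0.1386 = 0.6611 ≈ 0.66
d₂ = 0.6611 − 0.1386 = 0.5225 ≈ 0.52
exp(−rT) = exp(−0.054·0.75) = 0.9603
N(−d₂) = N(-0.52) = 0.3015;  N(−d₁) = N(-0.66) = 0.2546
P = 236·0.9603·0.3015 − 246·0.2546 = 68.3292 − 62.6316 = 5.6976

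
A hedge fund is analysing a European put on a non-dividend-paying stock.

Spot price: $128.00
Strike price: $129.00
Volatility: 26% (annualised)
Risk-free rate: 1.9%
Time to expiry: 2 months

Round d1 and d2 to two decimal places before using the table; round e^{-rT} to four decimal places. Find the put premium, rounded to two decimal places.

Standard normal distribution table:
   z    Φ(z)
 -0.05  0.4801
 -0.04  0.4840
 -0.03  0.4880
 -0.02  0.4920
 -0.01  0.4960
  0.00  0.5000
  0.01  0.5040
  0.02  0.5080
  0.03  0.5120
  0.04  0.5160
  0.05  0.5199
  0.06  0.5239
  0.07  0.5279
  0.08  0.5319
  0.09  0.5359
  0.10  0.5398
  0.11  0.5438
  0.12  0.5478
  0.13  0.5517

$5.92

σ√T = 0.26·√0.1667 = 0.1061
d₁ = [ln(128/129) + (0.019 + ½·0.26²)·0.1667] / (σ√T) = (-0.0078 + 0.0088) / 0.1061 = 0.0096 ≈ 0.01
d₂ = 0.0096 − 0.1061 = -0.0966 ≈ -0.10
e^(−rT) = e^(−0.019·0.1667) = 0.9968
P = 129·0.9968·N(0.10) − 128·N(-0.01) = 129·0.9968·0.5398 − 128·0.4960 = 69.4114 − 63.4880 = 5.9234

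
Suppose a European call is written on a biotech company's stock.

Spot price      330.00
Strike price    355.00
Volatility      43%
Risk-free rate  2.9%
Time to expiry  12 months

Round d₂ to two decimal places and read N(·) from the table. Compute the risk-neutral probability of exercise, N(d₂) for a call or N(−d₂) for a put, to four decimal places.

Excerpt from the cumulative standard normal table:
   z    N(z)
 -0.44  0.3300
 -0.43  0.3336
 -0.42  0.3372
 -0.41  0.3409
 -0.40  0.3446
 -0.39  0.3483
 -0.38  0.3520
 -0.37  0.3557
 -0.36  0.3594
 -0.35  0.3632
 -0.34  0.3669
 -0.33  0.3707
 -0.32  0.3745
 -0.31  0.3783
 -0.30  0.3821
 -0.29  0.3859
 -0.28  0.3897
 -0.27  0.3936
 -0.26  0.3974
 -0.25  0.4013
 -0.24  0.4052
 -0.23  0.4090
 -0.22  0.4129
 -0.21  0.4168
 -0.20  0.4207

0.3745

σ√T = 0.43·√1 = 0.4300
ln(S/K) + (r + σ²/2)T = ln(330/355) + (0.029 + 0.43²/2)·1 = -0.0730 + 0.1214 = 0.0484
d₁ = 0.0484 / 0.4300 = 0.1126 → 0.11
d₂ = d₁ − σ√T = 0.1126 − 0.4300 = -0.3174 → -0.32
Pr(exercise) under Q = N(d₂) = 0.3745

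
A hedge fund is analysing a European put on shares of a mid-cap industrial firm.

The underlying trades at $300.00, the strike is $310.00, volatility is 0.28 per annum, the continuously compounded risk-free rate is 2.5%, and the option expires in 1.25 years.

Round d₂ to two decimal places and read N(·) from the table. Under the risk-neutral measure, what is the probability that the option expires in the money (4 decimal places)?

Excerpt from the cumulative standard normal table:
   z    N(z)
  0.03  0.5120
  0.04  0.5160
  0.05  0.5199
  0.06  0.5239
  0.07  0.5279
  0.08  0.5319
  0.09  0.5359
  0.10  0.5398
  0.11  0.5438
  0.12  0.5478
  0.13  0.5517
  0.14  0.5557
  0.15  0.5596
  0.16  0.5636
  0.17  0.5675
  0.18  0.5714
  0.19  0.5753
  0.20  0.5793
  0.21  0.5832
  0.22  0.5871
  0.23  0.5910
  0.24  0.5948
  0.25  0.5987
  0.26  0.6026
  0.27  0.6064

T = 1.25;  σ√T = 0.3130
d₁ = [ln(300/310) + (0.025 + 0.28²/2)·1.25] / 0.3130 = [-0.0328 + 0.0803] / 0.3130 = 0.1516 ≈ 0.15
d₂ = d₁ − σ√T = 0.1516 − 0.3130 = -0.1614 ≈ -0.16
Risk-neutral Pr[S_T < K] = N(−d₂) = N(0.16) = 0.5636

0.5636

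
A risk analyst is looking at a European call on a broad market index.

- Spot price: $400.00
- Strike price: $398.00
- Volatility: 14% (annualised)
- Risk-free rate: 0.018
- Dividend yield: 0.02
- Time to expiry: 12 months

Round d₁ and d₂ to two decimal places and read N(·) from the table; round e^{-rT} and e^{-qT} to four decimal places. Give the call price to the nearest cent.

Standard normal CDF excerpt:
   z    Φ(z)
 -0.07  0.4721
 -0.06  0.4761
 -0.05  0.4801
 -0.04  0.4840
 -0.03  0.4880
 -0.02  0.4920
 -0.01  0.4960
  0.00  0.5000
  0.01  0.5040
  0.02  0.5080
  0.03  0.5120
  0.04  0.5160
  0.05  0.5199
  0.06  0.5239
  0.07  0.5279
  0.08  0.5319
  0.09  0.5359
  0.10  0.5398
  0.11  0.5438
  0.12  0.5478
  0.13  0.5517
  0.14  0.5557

$22.44

σ√T = 0.14 × 1.0000 = 0.1400
d₁ = [ln(400/398) + (0.018 − 0.02 + ½·0.14²)·1] / (σ√T) = (0.0050 + 0.0078) / 0.1400 = 0.0915 ⇒ 0.09
d₂ = 0.0915 − 0.1400 = -0.0485 ⇒ -0.05
e^(−qT) = e^(−0.02·1) = 0.9802;  e^(−rT) = e^(−0.018·1) = 0.9822
C = 400·0.9802·N(0.09) − 398·0.9822·N(-0.05) = 400·0.9802·0.5359 − 398·0.9822·0.4801 = 210.1157 − 187.6786 = 22.4371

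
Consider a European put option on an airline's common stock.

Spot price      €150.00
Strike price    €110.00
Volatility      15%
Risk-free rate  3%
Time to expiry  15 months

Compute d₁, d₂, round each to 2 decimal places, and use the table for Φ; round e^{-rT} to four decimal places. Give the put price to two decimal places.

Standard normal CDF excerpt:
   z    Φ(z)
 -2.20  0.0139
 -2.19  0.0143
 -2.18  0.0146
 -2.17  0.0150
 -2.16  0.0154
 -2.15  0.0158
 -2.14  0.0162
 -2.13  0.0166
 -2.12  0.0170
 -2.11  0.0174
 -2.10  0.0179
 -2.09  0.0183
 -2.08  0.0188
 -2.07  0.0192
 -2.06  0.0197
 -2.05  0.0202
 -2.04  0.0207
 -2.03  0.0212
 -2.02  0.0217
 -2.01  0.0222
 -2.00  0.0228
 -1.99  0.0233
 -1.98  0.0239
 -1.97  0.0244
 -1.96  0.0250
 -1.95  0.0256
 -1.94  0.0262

σ√T = 0.15 × 1.1180 = 0.1677
ln(S/K) + (r + σ²/2)T = ln(150/110) + (0.03 + 0.15²/2)·1.25 = 0.3102 + 0.0516 = 0.3617
d₁ = 0.3617 / 0.1677 = 2.1569 → 2.16
d₂ = d₁ − σ√T = 2.1569 − 0.1677 = 1.9892 → 1.99
exp(−rT) = exp(−0.03·1.25) = 0.9632
N(−d₂) = N(-1.99) = 0.0233;  N(−d₁) = N(-2.16) = 0.0154
P = 110·0.9632·0.0233 − 150·0.0154 = 2.4687 − 2.3100 = 0.1587

€0.16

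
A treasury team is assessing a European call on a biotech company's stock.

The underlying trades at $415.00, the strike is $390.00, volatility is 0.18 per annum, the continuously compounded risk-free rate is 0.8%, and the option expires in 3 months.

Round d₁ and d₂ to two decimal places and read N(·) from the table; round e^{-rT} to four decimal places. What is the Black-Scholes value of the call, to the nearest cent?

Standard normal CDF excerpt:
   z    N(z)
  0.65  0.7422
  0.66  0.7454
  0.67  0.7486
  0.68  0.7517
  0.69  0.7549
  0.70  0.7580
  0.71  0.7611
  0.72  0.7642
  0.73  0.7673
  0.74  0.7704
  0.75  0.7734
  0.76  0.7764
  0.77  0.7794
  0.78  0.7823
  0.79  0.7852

$30.84

σ√T = 0.18 × 0.5000 = 0.0900
d₁ = [ln(415/390) + (0.008 + 0.18²/2)·0.25] / 0.0900 = [0.0621 + 0.0060] / 0.0900 = 0.7576 ⇒ 0.76
d₂ = d₁ − σ√T = 0.7576 − 0.0900 = 0.6676 ⇒ 0.67
exp(−rT) = exp(−0.008·0.25) = 0.9980
C = 415·N(0.76) − 390·0.9980·N(0.67) = 415·0.7764 − 390·0.9980·0.7486 = 322.2060 − 291.3701 = 30.8359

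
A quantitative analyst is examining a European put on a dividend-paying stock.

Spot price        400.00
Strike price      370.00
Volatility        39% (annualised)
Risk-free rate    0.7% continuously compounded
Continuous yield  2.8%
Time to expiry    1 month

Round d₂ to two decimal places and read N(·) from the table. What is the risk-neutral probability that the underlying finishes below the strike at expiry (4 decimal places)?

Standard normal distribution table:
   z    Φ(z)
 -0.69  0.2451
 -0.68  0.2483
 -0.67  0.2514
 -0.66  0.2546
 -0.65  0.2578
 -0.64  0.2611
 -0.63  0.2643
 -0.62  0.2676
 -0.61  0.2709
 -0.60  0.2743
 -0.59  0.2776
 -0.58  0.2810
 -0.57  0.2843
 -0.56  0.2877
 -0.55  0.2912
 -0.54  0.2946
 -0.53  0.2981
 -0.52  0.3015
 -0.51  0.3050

0.2676

σ√T = 0.39·√0.08333 = 0.1126
d₁ = [ln(400/370) + (0.007 − 0.028 + 0.39²/2)·0.08333] / 0.1126 = [0.0780 + 0.0046] / 0.1126 = 0.7332 ⇒ 0.73
d₂ = d₁ − σ√T = 0.7332 − 0.1126 = 0.6206 ⇒ 0.62
Risk-neutral Pr[S_T < K] = N(−d₂) = N(-0.62) = 0.2676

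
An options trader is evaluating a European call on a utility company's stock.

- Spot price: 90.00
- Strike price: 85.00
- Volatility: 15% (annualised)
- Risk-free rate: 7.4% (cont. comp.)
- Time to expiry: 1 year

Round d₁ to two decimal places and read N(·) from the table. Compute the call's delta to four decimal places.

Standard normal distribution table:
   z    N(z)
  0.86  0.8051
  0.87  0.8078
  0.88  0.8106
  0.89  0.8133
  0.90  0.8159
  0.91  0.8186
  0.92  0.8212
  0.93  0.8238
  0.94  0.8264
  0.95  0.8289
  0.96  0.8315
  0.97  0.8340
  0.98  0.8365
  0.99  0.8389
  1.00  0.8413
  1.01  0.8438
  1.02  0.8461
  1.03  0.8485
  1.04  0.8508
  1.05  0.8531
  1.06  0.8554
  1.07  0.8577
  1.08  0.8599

0.8289

σ√T = 0.15 × 1.0000 = 0.1500
ln(S/K) + (r + σ²/2)T = ln(90/85) + (0.074 + 0.15²/2)·1 = 0.0572 + 0.0852 = 0.1424
d₁ = 0.1424 / 0.1500 = 0.9494 ≈ 0.95
N(d₁) = N(0.95) = 0.8289
Δ_call = N(d₁) = 0.8289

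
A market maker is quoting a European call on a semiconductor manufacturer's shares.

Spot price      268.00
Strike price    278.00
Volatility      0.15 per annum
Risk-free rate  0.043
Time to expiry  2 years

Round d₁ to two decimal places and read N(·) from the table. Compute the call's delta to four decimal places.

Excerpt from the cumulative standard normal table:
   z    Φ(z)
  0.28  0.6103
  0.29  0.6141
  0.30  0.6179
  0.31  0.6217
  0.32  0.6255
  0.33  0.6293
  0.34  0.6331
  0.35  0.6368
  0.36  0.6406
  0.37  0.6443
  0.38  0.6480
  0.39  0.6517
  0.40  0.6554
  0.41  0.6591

0.6331

T = 2;  σ√T = 0.2121
d₁ = [ln(268/278) + (0.043 + ½·0.15²)·2] / (σ√T) = (-0.0366 + 0.1085) / 0.2121 = 0.3388 which rounds to 0.34
N(d₁) = N(0.34) = 0.6331
Δ_call = N(d₁) = 0.6331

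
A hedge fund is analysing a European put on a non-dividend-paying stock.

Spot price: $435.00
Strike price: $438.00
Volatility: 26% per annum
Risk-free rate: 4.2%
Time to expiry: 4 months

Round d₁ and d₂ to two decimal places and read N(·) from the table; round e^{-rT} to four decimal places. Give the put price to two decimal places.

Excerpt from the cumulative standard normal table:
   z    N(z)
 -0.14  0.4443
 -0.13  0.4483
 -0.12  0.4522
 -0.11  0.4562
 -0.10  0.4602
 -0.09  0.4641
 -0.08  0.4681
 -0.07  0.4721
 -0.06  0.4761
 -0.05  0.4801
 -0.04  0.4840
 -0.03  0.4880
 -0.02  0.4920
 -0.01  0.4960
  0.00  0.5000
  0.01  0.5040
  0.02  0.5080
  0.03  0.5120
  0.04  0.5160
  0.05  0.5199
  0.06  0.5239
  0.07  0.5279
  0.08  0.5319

$24.43

σ√T = 0.26·√0.3333 = 0.1501
d₁ = [ln(435/438) + (0.042 + 0.26²/2)·0.3333] / 0.1501 = [-0.0069 + 0.0253] / 0.1501 = 0.1225 ⇒ 0.12
d₂ = d₁ − σ√T = 0.1225 − 0.1501 = -0.0276 ⇒ -0.03
exp(−rT) = exp(−0.042·0.3333) = 0.9861
P = 438·0.9861·N(0.03) − 435·N(-0.12) = 438·0.9861·0.5120 − 435·0.4522 = 221.1388 − 196.7070 = 24.4318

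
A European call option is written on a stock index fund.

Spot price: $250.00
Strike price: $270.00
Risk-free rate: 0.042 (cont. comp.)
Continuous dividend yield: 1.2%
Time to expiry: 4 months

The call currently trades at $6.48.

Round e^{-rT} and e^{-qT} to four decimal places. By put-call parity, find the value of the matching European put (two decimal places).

exp(−qT) = exp(−0.012·0.3333) = 0.9960;  exp(−rT) = exp(−0.042·0.3333) = 0.9861
Put-call parity: C − P = S·e^(−qT) − K·e^(−rT) = 250·0.9960 − 270·0.9861 = 249.0000 − 266.2470 = -17.2470
P = C − (C − P) = 6.48 − (-17.2470) = 23.7270

$23.73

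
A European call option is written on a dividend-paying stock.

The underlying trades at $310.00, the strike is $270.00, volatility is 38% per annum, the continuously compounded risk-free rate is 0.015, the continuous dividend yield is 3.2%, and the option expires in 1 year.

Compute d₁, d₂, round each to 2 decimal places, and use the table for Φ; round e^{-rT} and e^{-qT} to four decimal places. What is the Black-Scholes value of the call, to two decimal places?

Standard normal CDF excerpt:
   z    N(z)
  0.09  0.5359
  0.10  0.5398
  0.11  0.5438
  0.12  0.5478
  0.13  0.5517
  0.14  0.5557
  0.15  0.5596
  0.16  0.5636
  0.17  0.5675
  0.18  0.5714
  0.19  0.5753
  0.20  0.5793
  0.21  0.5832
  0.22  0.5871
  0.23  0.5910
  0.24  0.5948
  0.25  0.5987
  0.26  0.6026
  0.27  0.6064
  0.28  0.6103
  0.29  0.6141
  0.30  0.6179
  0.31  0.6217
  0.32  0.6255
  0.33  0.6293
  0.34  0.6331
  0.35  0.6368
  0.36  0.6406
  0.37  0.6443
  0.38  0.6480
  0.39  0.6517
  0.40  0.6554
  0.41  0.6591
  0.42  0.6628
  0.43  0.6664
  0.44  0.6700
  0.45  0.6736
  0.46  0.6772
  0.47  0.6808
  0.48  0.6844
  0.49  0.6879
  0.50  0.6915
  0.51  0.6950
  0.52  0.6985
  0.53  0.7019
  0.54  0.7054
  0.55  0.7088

$61.92

σ√T = 0.38 × 1.0000 = 0.3800
d₁ = [ln(310/270) + (0.015 − 0.032 + 0.38²/2)·1] / 0.3800 = [0.1382 + 0.0552] / 0.3800 = 0.5088 ⇒ 0.51
d₂ = d₁ − σ√T = 0.5088 − 0.3800 = 0.1288 ⇒ 0.13
e^(−qT) = e^(−0.032·1) = 0.9685;  e^(−rT) = e^(−0.015·1) = 0.9851
C = 310·0.9685·N(0.51) − 270·0.9851·N(0.13) = 310·0.9685·0.6950 − 270·0.9851·0.5517 = 208.6633 − 146.7395 = 61.9238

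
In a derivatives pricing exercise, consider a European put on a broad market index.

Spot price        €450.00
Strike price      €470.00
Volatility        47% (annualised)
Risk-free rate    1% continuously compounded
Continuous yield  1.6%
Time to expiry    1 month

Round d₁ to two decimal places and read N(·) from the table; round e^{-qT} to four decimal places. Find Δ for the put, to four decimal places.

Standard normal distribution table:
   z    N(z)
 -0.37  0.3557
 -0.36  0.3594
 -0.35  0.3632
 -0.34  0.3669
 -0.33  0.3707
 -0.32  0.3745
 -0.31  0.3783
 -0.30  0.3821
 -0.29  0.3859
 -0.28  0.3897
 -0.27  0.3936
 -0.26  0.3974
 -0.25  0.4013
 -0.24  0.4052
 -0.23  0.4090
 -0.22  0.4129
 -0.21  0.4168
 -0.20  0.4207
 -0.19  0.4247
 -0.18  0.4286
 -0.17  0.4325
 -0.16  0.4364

-0.6018

σ√T = 0.47 × 0.2887 = 0.1357
ln(S/K) + (r − q + σ²/2)T = ln(450/470) + (0.01 − 0.016 + 0.47²/2)·0.08333 = -0.0435 + 0.0087 = -0.0348
d₁ = -0.0348 / 0.1357 = -0.2564 which rounds to -0.26
N(d₁) = N(-0.26) = 0.3974
Δ_put = e^(−qT)·(N(d₁) − 1) = 0.9987·(0.3974 − 1) = -0.6018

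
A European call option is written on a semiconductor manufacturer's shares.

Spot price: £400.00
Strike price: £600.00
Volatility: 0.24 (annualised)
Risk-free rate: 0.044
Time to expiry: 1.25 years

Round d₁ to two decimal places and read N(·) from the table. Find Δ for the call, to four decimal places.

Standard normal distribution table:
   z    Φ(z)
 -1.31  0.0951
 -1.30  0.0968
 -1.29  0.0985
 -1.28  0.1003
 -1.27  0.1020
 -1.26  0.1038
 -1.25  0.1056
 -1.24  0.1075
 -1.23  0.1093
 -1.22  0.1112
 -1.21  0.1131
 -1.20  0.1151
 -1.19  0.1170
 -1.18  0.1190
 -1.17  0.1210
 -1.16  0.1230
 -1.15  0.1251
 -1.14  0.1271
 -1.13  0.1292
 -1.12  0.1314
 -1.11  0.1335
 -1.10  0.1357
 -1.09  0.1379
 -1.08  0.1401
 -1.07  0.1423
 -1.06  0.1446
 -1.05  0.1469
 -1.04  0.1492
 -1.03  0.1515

0.1210

σ√T = 0.24·√1.25 = 0.2683
d₁ = [ln(400/600) + (0.044 + ½·0.24²)·1.25] / (σ√T) = (-0.4055 + 0.0910) / 0.2683 = -1.1719 ⇒ -1.17
N(d₁) = N(-1.17) = 0.1210
Δ_call = N(d₁) = 0.1210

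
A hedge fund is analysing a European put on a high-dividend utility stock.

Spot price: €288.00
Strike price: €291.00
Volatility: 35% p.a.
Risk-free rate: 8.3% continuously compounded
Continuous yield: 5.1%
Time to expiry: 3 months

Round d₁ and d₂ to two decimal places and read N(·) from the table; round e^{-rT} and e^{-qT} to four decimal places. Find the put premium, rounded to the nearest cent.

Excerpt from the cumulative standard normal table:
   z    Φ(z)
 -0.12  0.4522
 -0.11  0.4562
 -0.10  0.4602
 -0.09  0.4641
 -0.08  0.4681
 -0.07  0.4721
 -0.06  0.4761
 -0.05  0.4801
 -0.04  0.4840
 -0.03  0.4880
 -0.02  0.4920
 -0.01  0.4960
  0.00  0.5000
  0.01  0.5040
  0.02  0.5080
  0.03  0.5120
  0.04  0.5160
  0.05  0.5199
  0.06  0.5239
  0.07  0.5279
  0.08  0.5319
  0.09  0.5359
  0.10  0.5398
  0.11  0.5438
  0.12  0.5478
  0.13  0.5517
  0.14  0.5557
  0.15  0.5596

€19.62

σ√T = 0.35 × 0.5000 = 0.1750
d₁ = [ln(288/291) + (0.083 − 0.051 + ½·0.35²)·0.25] / (σ√T) = (-0.0104 + 0.0233) / 0.1750 = 0.0740 which rounds to 0.07
d₂ = 0.0740 − 0.1750 = -0.1010 which rounds to -0.10
exp(−qT) = exp(−0.051·0.25) = 0.9873;  exp(−rT) = exp(−0.083·0.25) = 0.9795
N(−d₂) = N(0.10) = 0.5398;  N(−d₁) = N(-0.07) = 0.4721
P = 291·0.9795·0.5398 − 288·0.9873·0.4721 = 153.8616 − 134.2380 = 19.6236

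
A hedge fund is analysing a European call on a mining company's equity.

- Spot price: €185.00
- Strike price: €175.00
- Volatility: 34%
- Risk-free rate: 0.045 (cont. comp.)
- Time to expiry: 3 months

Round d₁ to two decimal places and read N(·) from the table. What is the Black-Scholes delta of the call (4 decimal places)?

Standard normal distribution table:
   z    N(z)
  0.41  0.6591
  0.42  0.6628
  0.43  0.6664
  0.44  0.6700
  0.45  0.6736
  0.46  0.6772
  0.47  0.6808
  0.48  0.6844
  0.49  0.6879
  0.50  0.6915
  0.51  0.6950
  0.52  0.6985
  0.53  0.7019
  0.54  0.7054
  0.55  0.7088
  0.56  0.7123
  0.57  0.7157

σ√T = 0.34·√0.25 = 0.1700
d₁ = [ln(185/175) + (0.045 + 0.34²/2)·0.25] / 0.1700 = [0.0556 + 0.0257] / 0.1700 = 0.4781 which rounds to 0.48
N(d₁) = N(0.48) = 0.6844
Δ_call = N(d₁) = 0.6844

0.6844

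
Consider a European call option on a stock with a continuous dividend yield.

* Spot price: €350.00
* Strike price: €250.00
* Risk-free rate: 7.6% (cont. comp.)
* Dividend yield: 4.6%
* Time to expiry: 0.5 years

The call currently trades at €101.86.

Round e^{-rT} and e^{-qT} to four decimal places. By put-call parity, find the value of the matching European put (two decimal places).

exp(−qT) = exp(−0.046·0.5) = 0.9773;  exp(−rT) = exp(−0.076·0.5) = 0.9627
Put-call parity: C − P = S·e^(−qT) − K·e^(−rT) = 350·0.9773 − 250·0.9627 = 342.0550 − 240.6750 = 101.3800
P = C − (C − P) = 101.86 − (101.3800) = 0.4800

€0.48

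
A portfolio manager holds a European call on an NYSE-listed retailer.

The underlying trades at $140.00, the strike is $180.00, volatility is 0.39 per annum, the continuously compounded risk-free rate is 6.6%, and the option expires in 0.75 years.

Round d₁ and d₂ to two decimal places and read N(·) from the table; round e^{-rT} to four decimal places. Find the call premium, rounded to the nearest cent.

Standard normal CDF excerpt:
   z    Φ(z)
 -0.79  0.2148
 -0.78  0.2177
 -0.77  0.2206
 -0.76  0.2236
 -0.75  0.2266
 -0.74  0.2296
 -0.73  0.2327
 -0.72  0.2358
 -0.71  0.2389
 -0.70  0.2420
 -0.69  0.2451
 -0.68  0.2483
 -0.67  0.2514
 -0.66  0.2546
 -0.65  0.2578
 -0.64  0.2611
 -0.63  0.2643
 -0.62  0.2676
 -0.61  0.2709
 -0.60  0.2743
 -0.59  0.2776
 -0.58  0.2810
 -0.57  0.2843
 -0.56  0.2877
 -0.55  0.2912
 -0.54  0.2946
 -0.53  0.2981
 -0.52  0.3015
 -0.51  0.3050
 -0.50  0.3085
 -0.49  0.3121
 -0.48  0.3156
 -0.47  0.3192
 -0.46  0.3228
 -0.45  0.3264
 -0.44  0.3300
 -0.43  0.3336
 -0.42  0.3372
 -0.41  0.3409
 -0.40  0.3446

$8.91

σ√T = 0.39·√0.75 = 0.3377
d₁ = [ln(140/180) + (0.066 + ½·0.39²)·0.75] / (σ√T) = (-0.2513 + 0.1065) / 0.3377 = -0.4287 ≈ -0.43
d₂ = -0.4287 − 0.3377 = -0.7664 ≈ -0.77
e^(−rT) = e^(−0.066·0.75) = 0.9517
C = 140·N(-0.43) − 180·0.9517·N(-0.77) = 140·0.3336 − 180·0.9517·0.2206 = 46.7040 − 37.7901 = 8.9139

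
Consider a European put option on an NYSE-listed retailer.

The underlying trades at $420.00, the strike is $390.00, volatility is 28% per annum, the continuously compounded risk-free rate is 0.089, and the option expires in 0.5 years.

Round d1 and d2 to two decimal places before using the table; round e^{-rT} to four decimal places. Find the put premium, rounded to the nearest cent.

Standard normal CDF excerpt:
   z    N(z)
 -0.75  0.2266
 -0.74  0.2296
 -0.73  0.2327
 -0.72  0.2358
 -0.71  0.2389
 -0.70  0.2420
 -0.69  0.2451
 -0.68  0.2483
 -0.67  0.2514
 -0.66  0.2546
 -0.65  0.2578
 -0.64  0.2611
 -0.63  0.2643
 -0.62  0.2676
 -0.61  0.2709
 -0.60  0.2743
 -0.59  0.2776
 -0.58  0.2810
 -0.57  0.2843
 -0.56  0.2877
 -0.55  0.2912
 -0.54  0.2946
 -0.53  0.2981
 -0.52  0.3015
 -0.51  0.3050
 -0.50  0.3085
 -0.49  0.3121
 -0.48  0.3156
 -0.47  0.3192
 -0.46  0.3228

$13.44

σ√T = 0.28 × 0.7071 = 0.1980
d₁ = [ln(420/390) + (0.089 + 0.28²/2)·0.5] / 0.1980 = [0.0741 + 0.0641] / 0.1980 = 0.6981 ⇒ 0.70
d₂ = d₁ − σ√T = 0.6981 − 0.1980 = 0.5001 ⇒ 0.50
exp(−rT) = exp(−0.089·0.5) = 0.9565
N(−d₂) = N(-0.50) = 0.3085;  N(−d₁) = N(-0.70) = 0.2420
P = 390·0.9565·0.3085 − 420·0.2420 = 115.0813 − 101.6400 = 13.4413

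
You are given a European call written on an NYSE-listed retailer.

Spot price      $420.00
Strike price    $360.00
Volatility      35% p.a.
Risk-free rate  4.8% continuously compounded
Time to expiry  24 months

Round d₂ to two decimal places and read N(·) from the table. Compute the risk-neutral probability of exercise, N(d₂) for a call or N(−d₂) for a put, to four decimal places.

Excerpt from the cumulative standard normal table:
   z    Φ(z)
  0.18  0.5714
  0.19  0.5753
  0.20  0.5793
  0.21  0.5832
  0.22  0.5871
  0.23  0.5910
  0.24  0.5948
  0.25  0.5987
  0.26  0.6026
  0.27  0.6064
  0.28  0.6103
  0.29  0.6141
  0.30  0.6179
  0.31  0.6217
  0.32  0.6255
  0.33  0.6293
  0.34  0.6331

σ√T = 0.35 × 1.4142 = 0.4950
d₁ = [ln(420/360) + (0.048 + ½·0.35²)·2] / (σ√T) = (0.1542 + 0.2185) / 0.4950 = 0.7529 ≈ 0.75
d₂ = 0.7529 − 0.4950 = 0.2579 ≈ 0.26
Risk-neutral Pr[S_T > K] = N(d₂) = N(0.26) = 0.6026

0.6026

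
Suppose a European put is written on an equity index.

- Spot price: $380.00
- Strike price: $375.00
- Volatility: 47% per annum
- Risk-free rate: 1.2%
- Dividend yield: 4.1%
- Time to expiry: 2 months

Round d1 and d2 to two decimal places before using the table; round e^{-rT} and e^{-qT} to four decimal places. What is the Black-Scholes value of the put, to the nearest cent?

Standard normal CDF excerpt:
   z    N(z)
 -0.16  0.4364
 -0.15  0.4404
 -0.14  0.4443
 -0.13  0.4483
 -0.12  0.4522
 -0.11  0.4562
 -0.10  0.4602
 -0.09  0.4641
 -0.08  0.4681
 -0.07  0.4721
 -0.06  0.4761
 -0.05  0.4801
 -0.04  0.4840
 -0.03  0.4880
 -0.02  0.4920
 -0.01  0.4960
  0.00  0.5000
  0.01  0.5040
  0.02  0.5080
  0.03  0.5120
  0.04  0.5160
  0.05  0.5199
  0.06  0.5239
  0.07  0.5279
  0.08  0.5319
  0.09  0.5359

σ√T = 0.47 × 0.4082 = 0.1919
ln(S/K) + (r − q + σ²/2)T = ln(380/375) + (0.012 − 0.041 + 0.47²/2)·0.1667 = 0.0132 + 0.0136 = 0.0268
d₁ = 0.0268 / 0.1919 = 0.1398 → 0.14
d₂ = d₁ − σ√T = 0.1398 − 0.1919 = -0.0521 → -0.05
exp(−qT) = exp(−0.041·0.1667) = 0.9932;  exp(−rT) = exp(−0.012·0.1667) = 0.9980
N(−d₂) = N(0.05) = 0.5199;  N(−d₁) = N(-0.14) = 0.4443
P = 375·0.9980·0.5199 − 380·0.9932·0.4443 = 194.5726 − 167.6859 = 26.8866

$26.89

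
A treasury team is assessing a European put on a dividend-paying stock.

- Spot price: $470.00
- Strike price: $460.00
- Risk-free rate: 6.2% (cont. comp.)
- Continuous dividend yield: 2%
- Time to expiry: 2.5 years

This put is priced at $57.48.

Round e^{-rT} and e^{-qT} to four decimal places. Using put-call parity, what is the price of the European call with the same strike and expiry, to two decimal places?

exp(−qT) = exp(−0.02·2.5) = 0.9512;  exp(−rT) = exp(−0.062·2.5) = 0.8564
Put-call parity: C − P = S·e^(−qT) − K·e^(−rT) = 470·0.9512 − 460·0.8564 = 447.0640 − 393.9440 = 53.1200
C = P + (C − P) = 57.48 + (53.1200) = 110.6000

$110.60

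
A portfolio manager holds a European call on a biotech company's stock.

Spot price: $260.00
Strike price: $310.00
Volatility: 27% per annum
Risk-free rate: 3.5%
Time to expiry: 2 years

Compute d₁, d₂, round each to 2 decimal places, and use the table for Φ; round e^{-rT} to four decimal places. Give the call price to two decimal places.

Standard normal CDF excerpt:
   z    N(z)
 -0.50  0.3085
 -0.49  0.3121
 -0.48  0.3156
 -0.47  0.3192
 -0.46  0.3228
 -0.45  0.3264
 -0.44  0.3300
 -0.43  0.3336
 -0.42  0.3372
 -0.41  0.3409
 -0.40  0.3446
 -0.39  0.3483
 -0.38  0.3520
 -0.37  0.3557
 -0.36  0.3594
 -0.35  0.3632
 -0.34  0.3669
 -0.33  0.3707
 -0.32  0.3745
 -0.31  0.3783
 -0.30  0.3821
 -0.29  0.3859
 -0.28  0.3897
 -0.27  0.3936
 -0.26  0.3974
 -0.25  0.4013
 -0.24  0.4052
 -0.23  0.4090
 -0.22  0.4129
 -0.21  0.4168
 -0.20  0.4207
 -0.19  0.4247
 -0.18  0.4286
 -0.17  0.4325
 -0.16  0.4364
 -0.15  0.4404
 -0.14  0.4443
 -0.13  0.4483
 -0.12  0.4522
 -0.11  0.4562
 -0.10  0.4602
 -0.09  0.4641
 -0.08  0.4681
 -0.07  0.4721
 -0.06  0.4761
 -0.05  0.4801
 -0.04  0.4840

$28.40

T = 2;  σ√T = 0.3818
ln(S/K) + (r + σ²/2)T = ln(260/310) + (0.035 + 0.27²/2)·2 = -0.1759 + 0.1429 = -0.0330
d₁ = -0.0330 / 0.3818 = -0.0864 → -0.09
d₂ = d₁ − σ√T = -0.0864 − 0.3818 = -0.4682 → -0.47
exp(−rT) = exp(−0.035·2) = 0.9324
N(d₁) = N(-0.09) = 0.4641;  N(d₂) = N(-0.47) = 0.3192
C = 260·0.4641 − 310·0.9324·0.3192 = 120.6660 − 92.2628 = 28.4032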